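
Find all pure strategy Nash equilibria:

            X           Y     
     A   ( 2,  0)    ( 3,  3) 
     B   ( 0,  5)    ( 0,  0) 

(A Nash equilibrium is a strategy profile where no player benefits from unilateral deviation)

Nash equilibrium: (A, Y)

Work:
Best responses:
  P1 vs X: payoffs [2, 0] → best response A (payoff 2)
  P1 vs Y: payoffs [3, 0] → best response A (payoff 3)
  P2 vs A: payoffs [0, 3] → best response Y (payoff 3)
  P2 vs B: payoffs [5, 0] → best response X (payoff 5)
Mutual best responses: (A,Y) → Nash equilibria.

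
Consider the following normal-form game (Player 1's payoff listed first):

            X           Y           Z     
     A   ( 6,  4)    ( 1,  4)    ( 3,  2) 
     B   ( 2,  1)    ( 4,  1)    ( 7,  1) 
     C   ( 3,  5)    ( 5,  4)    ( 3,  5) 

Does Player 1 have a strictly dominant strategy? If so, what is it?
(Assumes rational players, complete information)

No strictly dominant strategy exists for Player 1

Work:
A strategy strictly dominates another if it gives a strictly higher payoff against every opponent action. Compare each pair of P1's strategies column-by-column:
  A vs B: [6 vs 2, 1 vs 4, 3 vs 7] → A does not strictly dominate B (column Y: 1 ≤ 4)
  A vs C: [6 vs 3, 1 vs 5, 3 vs 3] → A does not strictly dominate C (column Y: 1 ≤ 5)
  B vs A: [2 vs 6, 4 vs 1, 7 vs 3] → B does not strictly dominate A (column X: 2 ≤ 6)
  B vs C: [2 vs 3, 4 vs 5, 7 vs 3] → B does not strictly dominate C (column X: 2 ≤ 3)
  C vs A: [3 vs 6, 5 vs 1, 3 vs 3] → C does not strictly dominate A (column X: 3 ≤ 6)
  C vs B: [3 vs 2, 5 vs 4, 3 vs 7] → C does not strictly dominate B (column Z: 3 ≤ 7)
No single strategy strictly dominates all others → no strictly dominant strategy.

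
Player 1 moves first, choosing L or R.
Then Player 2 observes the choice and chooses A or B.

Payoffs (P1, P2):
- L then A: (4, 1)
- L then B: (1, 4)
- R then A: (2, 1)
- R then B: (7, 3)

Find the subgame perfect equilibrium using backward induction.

P1 plays R, P2 plays B after L and B after R; Payoff (7, 3)

Work:
Backward induction:
After L: P2 chooses B → P1 gets 1
After R: P2 chooses B → P1 gets 7
P1 chooses R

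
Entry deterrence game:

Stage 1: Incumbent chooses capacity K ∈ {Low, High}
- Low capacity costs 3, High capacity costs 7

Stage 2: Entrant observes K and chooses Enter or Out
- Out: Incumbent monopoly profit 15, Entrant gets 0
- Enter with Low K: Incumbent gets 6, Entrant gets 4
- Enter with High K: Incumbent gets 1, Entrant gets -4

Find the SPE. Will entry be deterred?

SPE: (High, Enter|Low, Out|High); Entry deterred. Incumbent net profit = 8

Work:
After Low K: Entrant enters (4 > 0)
After High K: Entrant stays out (-4 < 0)
Incumbent: Low → 6−3=3, High → 15−7=8
Incumbent chooses High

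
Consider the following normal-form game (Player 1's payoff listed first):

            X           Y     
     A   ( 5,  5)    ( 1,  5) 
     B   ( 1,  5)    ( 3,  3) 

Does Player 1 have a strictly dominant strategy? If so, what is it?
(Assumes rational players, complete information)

No strictly dominant strategy exists for Player 1

Work:
A strategy strictly dominates another if it gives a strictly higher payoff against every opponent action. Compare each pair of P1's strategies column-by-column:
  A vs B: [5 vs 1, 1 vs 3] → A does not strictly dominate B (column Y: 1 ≤ 3)
  B vs A: [1 vs 5, 3 vs 1] → B does not strictly dominate A (column X: 1 ≤ 5)
No single strategy strictly dominates all others → no strictly dominant strategy.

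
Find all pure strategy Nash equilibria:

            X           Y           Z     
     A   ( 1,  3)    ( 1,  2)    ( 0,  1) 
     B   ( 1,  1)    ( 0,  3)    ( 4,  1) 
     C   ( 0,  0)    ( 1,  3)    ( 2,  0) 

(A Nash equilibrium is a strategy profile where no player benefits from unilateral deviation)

Nash equilibrium: (A, X), (C, Y)

Work:
Best responses:
  P1 vs X: payoffs [1, 1, 0] → best response A/B (payoff 1)
  P1 vs Y: payoffs [1, 0, 1] → best response A/C (payoff 1)
  P1 vs Z: payoffs [0, 4, 2] → best response B (payoff 4)
  P2 vs A: payoffs [3, 2, 1] → best response X (payoff 3)
  P2 vs B: payoffs [1, 3, 1] → best response Y (payoff 3)
  P2 vs C: payoffs [0, 3, 0] → best response Y (payoff 3)
Mutual best responses: (A,X), (C,Y) → Nash equilibria.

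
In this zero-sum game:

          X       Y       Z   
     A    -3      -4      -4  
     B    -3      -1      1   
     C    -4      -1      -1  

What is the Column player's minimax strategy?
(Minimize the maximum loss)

Column should play X, value = -3

Work:
Column player minimizes Row's maximum payoff:
Column X: max payoff to Row = -3
Column Y: max payoff to Row = -1
Column Z: max payoff to Row = 1
Minimum is -3, achieved by column X.
Minimax strategy: X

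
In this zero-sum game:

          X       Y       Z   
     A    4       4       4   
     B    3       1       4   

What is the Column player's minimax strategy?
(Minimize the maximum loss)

Column should play X or Y or Z (all achieve the minimum), value = 4

Work:
Column player minimizes Row's maximum payoff:
Column X: max payoff to Row = 4
Column Y: max payoff to Row = 4
Column Z: max payoff to Row = 4
Minimum is 4, achieved by columns X, Y, Z (tied).
Each of X or Y or Z is a minimax strategy.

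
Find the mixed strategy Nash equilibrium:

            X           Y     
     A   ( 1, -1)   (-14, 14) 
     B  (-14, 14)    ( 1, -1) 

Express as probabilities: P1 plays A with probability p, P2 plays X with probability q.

p = 0.5, q = 0.5

Work:
Find probabilities that make opponent indifferent:
P2 chooses q to make P1 indifferent between A and B
P1 chooses p to make P2 indifferent between X and Y
Mixed NE: P1 plays (A: 0.5, B: 0.5), P2 plays (X: 0.5, Y: 0.5)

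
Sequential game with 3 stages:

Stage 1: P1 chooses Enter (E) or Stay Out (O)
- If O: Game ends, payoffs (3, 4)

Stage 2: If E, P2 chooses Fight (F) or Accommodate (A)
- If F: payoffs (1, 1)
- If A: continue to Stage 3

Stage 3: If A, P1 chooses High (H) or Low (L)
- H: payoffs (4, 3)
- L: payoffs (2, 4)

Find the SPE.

SPE: (E, A, H); Outcome (4, 3)

Work:
Stage 3: P1 chooses H (4 vs 2)
Stage 2: P2: F->1, A->3 (anticipating H). Choose A
Stage 1: P1: O->3, E->4 (anticipating A, H). Choose E
SPE path: E -> A -> H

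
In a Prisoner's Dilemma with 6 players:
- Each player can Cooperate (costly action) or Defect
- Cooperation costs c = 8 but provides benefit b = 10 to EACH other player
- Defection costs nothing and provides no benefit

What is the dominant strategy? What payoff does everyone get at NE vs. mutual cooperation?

Dominant: Defect; NE payoff = 0; Coop payoff = 42

Work:
Defect dominates (saves cost c = 8, benefit to others is external)
NE: All defect → everyone gets 0
If all cooperate: each receives (5)×10 - 8 = 42
Social dilemma: 42 > 0 but NE gives 0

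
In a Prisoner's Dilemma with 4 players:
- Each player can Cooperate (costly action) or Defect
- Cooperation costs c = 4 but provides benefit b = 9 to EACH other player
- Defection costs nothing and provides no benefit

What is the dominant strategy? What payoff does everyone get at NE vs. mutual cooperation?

Dominant: Defect; NE payoff = 0; Coop payoff = 23

Work:
Defect dominates (saves cost c = 4, benefit to others is external)
NE: All defect → everyone gets 0
If all cooperate: each receives (3)×9 - 4 = 23
Social dilemma: 23 > 0 but NE gives 0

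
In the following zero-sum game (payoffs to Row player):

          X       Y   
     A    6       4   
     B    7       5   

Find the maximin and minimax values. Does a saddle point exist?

Maximin = 5, Minimax = 5, Saddle: True

Work:
Row minimums: [4, 5] → maximin = 5
Column maximums: [7, 5] → minimax = 5
Saddle point exists! Game value = 5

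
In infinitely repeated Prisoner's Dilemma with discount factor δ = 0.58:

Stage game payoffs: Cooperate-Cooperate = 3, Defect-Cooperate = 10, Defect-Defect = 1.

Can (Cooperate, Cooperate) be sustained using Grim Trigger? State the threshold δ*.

δ* = 0.7778; since δ = 0.58 < 0.7778, cooperation cannot be sustained

Work:
For Grim Trigger:
Cooperate forever: 3/(1-δ)
Defect then punished: 10 + 1·δ/(1-δ)
Need: 3/(1-δ) ≥ 10 + 1·δ/(1-δ)
Solving: δ ≥ (T-R)/(T-P) = (10-3)/(10-1) = 0.7778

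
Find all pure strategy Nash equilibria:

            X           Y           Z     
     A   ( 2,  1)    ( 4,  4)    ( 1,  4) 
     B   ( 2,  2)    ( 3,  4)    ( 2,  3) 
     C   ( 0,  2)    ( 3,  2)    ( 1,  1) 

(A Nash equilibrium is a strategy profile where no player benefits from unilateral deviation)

Nash equilibrium: (A, Y)

Work:
Best responses:
  P1 vs X: payoffs [2, 2, 0] → best response A/B (payoff 2)
  P1 vs Y: payoffs [4, 3, 3] → best response A (payoff 4)
  P1 vs Z: payoffs [1, 2, 1] → best response B (payoff 2)
  P2 vs A: payoffs [1, 4, 4] → best response Y/Z (payoff 4)
  P2 vs B: payoffs [2, 4, 3] → best response Y (payoff 4)
  P2 vs C: payoffs [2, 2, 1] → best response X/Y (payoff 2)
Mutual best responses: (A,Y) → Nash equilibria.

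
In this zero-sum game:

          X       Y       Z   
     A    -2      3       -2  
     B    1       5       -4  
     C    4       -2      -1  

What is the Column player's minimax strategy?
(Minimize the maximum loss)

Column should play Z, value = -1

Work:
Column player minimizes Row's maximum payoff:
Column X: max payoff to Row = 4
Column Y: max payoff to Row = 5
Column Z: max payoff to Row = -1
Minimum is -1, achieved by column Z.
Minimax strategy: Z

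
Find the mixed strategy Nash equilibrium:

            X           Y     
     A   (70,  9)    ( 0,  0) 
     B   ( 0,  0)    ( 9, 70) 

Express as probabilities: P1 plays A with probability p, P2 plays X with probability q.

p = 0.8861, q = 0.1139

Work:
Find probabilities that make opponent indifferent:
P2 chooses q to make P1 indifferent between A and B
P1 chooses p to make P2 indifferent between X and Y
Mixed NE: P1 plays (A: 0.8861, B: 0.1139), P2 plays (X: 0.1139, Y: 0.8861)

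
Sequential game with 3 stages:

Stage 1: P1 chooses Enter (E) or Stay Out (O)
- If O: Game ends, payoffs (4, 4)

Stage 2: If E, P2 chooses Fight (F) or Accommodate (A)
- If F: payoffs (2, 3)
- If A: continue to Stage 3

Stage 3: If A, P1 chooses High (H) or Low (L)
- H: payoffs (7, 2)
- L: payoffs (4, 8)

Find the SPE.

SPE: (O, F, H); Outcome (4, 4)

Work:
Stage 3: P1 chooses H (7 vs 4)
Stage 2: P2: F->3, A->2 (anticipating H). Choose F
Stage 1: P1: O->4, E->2 (anticipating F, H). Choose O
SPE path: O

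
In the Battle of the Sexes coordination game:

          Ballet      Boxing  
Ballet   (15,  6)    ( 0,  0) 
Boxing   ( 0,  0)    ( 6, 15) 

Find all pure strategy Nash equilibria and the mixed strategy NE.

Pure NE: (Ballet, Ballet) and (Boxing, Boxing); Mixed NE: p = 0.7143, q = 0.2857

Work:
Check pure NE:
(Ballet, Ballet): (15, 6) - no unilateral deviation beneficial
(Boxing, Boxing): (6, 15) - no unilateral deviation beneficial
Mixed NE: P1 plays Ballet with p = 0.7143, P2 plays Ballet with q = 0.2857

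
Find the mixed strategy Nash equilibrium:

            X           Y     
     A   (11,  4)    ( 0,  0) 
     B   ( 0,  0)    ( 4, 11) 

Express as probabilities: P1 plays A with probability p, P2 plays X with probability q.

p = 0.7333, q = 0.2667

Work:
Find probabilities that make opponent indifferent:
P2 chooses q to make P1 indifferent between A and B
P1 chooses p to make P2 indifferent between X and Y
Mixed NE: P1 plays (A: 0.7333, B: 0.2667), P2 plays (X: 0.2667, Y: 0.7333)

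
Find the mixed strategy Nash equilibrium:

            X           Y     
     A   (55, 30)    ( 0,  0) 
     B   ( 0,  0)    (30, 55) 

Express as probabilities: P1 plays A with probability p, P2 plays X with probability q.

p = 0.6471, q = 0.3529

Work:
Find probabilities that make opponent indifferent:
P2 chooses q to make P1 indifferent between A and B
P1 chooses p to make P2 indifferent between X and Y
Mixed NE: P1 plays (A: 0.6471, B: 0.3529), P2 plays (X: 0.3529, Y: 0.6471)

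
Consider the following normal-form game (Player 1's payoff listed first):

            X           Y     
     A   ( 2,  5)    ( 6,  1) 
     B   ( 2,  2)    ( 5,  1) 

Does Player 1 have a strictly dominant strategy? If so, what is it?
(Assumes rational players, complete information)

No strictly dominant strategy exists for Player 1

Work:
A strategy strictly dominates another if it gives a strictly higher payoff against every opponent action. Compare each pair of P1's strategies column-by-column:
  A vs B: [2 vs 2, 6 vs 5] → A does not strictly dominate B (column X: 2 ≤ 2)
  B vs A: [2 vs 2, 5 vs 6] → B does not strictly dominate A (column X: 2 ≤ 2)
No single strategy strictly dominates all others → no strictly dominant strategy.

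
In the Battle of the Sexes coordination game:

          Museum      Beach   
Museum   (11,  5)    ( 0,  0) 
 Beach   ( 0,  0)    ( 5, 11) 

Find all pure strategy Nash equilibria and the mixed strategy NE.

Pure NE: (Museum, Museum) and (Beach, Beach); Mixed NE: p = 0.6875, q = 0.3125

Work:
Check pure NE:
(Museum, Museum): (11, 5) - no unilateral deviation beneficial
(Beach, Beach): (5, 11) - no unilateral deviation beneficial
Mixed NE: P1 plays Museum with p = 0.6875, P2 plays Museum with q = 0.3125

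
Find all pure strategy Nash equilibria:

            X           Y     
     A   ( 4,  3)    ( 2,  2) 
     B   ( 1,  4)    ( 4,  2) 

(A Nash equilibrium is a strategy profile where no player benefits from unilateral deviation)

Nash equilibrium: (A, X)

Work:
Best responses:
  P1 vs X: payoffs [4, 1] → best response A (payoff 4)
  P1 vs Y: payoffs [2, 4] → best response B (payoff 4)
  P2 vs A: payoffs [3, 2] → best response X (payoff 3)
  P2 vs B: payoffs [4, 2] → best response X (payoff 4)
Mutual best responses: (A,X) → Nash equilibria.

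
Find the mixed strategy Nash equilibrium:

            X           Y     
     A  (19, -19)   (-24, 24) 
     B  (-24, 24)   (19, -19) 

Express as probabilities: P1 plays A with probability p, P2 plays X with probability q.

p = 0.5, q = 0.5

Work:
Find probabilities that make opponent indifferent:
P2 chooses q to make P1 indifferent between A and B
P1 chooses p to make P2 indifferent between X and Y
Mixed NE: P1 plays (A: 0.5, B: 0.5), P2 plays (X: 0.5, Y: 0.5)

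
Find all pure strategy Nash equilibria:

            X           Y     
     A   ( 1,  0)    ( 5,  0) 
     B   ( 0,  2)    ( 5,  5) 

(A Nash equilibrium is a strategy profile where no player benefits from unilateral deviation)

Nash equilibrium: (A, X), (A, Y), (B, Y)

Work:
Best responses:
  P1 vs X: payoffs [1, 0] → best response A (payoff 1)
  P1 vs Y: payoffs [5, 5] → best response A/B (payoff 5)
  P2 vs A: payoffs [0, 0] → best response X/Y (payoff 0)
  P2 vs B: payoffs [2, 5] → best response Y (payoff 5)
Mutual best responses: (A,X), (A,Y), (B,Y) → Nash equilibria.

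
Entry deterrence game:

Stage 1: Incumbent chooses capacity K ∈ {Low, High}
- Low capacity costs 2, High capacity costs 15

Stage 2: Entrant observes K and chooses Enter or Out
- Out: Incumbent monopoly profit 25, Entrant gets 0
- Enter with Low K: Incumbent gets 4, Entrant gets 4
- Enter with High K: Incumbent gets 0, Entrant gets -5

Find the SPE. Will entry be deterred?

SPE: (High, Enter|Low, Out|High); Entry deterred. Incumbent net profit = 10

Work:
After Low K: Entrant enters (4 > 0)
After High K: Entrant stays out (-5 < 0)
Incumbent: Low → 4−2=2, High → 25−15=10
Incumbent chooses High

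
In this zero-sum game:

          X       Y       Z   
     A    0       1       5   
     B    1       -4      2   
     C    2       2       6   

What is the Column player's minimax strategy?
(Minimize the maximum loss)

Column should play X or Y (all achieve the minimum), value = 2

Work:
Column player minimizes Row's maximum payoff:
Column X: max payoff to Row = 2
Column Y: max payoff to Row = 2
Column Z: max payoff to Row = 6
Minimum is 2, achieved by columns X, Y (tied).
Each of X or Y is a minimax strategy.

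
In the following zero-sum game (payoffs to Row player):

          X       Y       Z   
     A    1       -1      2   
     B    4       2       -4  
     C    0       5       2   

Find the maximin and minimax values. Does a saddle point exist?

Maximin = 0, Minimax = 2, Saddle: False

Work:
Row minimums: [-1, -4, 0] → maximin = 0
Column maximums: [4, 5, 2] → minimax = 2
No saddle point (maximin ≠ minimax). Mixed strategy needed.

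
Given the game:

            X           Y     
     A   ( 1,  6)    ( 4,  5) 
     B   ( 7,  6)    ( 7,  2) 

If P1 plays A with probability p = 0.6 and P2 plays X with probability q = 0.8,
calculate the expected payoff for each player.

E[P1] = 3.76, E[P2] = 5.56

Work:
E[P1] = p·q·π₁(A,X) + p·(1-q)·π₁(A,Y) + (1-p)·q·π₁(B,X) + (1-p)·(1-q)·π₁(B,Y)
= 0.6·0.8·1 + 0.6·0.2·4 + 0.4·0.8·7 + 0.4·0.2·7
= 3.76

E[P2] = 5.56 (similar calculation)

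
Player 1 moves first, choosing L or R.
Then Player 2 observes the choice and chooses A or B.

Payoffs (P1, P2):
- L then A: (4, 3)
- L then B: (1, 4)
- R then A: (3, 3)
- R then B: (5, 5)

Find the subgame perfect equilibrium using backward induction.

P1 plays R, P2 plays B after L and B after R; Payoff (5, 5)

Work:
Backward induction:
After L: P2 chooses B → P1 gets 1
After R: P2 chooses B → P1 gets 5
P1 chooses R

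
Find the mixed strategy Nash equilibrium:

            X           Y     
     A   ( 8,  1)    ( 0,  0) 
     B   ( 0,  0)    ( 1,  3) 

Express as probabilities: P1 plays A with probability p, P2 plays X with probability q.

p = 0.75, q = 0.1111

Work:
Find probabilities that make opponent indifferent:
P2 chooses q to make P1 indifferent between A and B
P1 chooses p to make P2 indifferent between X and Y
Mixed NE: P1 plays (A: 0.75, B: 0.25), P2 plays (X: 0.1111, Y: 0.8889)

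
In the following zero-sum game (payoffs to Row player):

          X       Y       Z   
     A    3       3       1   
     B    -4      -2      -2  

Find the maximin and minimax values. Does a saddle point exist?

Maximin = 1, Minimax = 1, Saddle: True

Work:
Row minimums: [1, -4] → maximin = 1
Column maximums: [3, 3, 1] → minimax = 1
Saddle point exists! Game value = 1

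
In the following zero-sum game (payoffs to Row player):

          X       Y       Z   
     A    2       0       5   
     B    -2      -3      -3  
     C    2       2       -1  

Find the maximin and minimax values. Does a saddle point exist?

Maximin = 0, Minimax = 2, Saddle: False

Work:
Row minimums: [0, -3, -1] → maximin = 0
Column maximums: [2, 2, 5] → minimax = 2
No saddle point (maximin ≠ minimax). Mixed strategy needed.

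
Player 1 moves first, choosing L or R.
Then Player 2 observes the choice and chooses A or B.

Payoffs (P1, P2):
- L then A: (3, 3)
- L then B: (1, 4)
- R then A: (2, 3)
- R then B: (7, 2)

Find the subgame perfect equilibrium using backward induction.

P1 plays R, P2 plays B after L and A after R; Payoff (2, 3)

Work:
Backward induction:
After L: P2 chooses B → P1 gets 1
After R: P2 chooses A → P1 gets 2
P1 chooses R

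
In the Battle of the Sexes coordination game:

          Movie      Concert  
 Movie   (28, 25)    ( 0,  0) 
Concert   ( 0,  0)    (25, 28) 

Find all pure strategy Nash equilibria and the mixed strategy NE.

Pure NE: (Movie, Movie) and (Concert, Concert); Mixed NE: p = 0.5283, q = 0.4717

Work:
Check pure NE:
(Movie, Movie): (28, 25) - no unilateral deviation beneficial
(Concert, Concert): (25, 28) - no unilateral deviation beneficial
Mixed NE: P1 plays Movie with p = 0.5283, P2 plays Movie with q = 0.4717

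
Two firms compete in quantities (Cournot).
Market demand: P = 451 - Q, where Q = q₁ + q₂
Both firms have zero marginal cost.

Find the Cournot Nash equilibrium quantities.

q₁* = q₂* = 150.33; P* = 150.33

Work:
Profit: π_i = P·q_i = (a - q_i - q_j)·q_i
FOC: ∂π_i/∂q_i = a - 2q_i - q_j = 0
Reaction function: q_i = (451 - q_j)/2
Symmetry: q* = 451/3 = 150.33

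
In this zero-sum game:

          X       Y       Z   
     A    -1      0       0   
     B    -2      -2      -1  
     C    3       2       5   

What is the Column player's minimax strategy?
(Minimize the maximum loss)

Column should play Y, value = 2

Work:
Column player minimizes Row's maximum payoff:
Column X: max payoff to Row = 3
Column Y: max payoff to Row = 2
Column Z: max payoff to Row = 5
Minimum is 2, achieved by column Y.
Minimax strategy: Y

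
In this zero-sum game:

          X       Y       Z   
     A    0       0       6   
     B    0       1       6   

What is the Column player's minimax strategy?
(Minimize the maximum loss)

Column should play X, value = 0

Work:
Column player minimizes Row's maximum payoff:
Column X: max payoff to Row = 0
Column Y: max payoff to Row = 1
Column Z: max payoff to Row = 6
Minimum is 0, achieved by column X.
Minimax strategy: X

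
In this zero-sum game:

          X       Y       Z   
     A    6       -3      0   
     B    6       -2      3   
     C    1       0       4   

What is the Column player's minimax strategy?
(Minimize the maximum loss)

Column should play Y, value = 0

Work:
Column player minimizes Row's maximum payoff:
Column X: max payoff to Row = 6
Column Y: max payoff to Row = 0
Column Z: max payoff to Row = 4
Minimum is 0, achieved by column Y.
Minimax strategy: Y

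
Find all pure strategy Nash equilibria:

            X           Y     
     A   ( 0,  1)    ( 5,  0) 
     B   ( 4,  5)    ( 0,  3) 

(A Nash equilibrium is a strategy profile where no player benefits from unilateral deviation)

Nash equilibrium: (B, X)

Work:
Best responses:
  P1 vs X: payoffs [0, 4] → best response B (payoff 4)
  P1 vs Y: payoffs [5, 0] → best response A (payoff 5)
  P2 vs A: payoffs [1, 0] → best response X (payoff 1)
  P2 vs B: payoffs [5, 3] → best response X (payoff 5)
Mutual best responses: (B,X) → Nash equilibria.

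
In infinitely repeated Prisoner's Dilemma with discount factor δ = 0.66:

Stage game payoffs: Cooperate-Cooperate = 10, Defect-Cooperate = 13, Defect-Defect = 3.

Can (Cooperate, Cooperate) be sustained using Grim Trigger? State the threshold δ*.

δ* = 0.3; since δ = 0.66 ≥ 0.3, cooperation can be sustained

Work:
For Grim Trigger:
Cooperate forever: 10/(1-δ)
Defect then punished: 13 + 3·δ/(1-δ)
Need: 10/(1-δ) ≥ 13 + 3·δ/(1-δ)
Solving: δ ≥ (T-R)/(T-P) = (13-10)/(13-3) = 0.3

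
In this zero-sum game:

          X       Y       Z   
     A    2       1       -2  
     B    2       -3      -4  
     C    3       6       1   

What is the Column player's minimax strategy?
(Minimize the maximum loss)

Column should play Z, value = 1

Work:
Column player minimizes Row's maximum payoff:
Column X: max payoff to Row = 3
Column Y: max payoff to Row = 6
Column Z: max payoff to Row = 1
Minimum is 1, achieved by column Z.
Minimax strategy: Z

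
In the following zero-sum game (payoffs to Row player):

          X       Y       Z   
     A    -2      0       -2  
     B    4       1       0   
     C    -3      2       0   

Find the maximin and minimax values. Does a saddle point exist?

Maximin = 0, Minimax = 0, Saddle: True

Work:
Row minimums: [-2, 0, -3] → maximin = 0
Column maximums: [4, 2, 0] → minimax = 0
Saddle point exists! Game value = 0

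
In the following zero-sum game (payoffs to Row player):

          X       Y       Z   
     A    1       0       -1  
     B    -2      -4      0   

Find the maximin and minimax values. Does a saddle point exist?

Maximin = -1, Minimax = 0, Saddle: False

Work:
Row minimums: [-1, -4] → maximin = -1
Column maximums: [1, 0, 0] → minimax = 0
No saddle point (maximin ≠ minimax). Mixed strategy needed.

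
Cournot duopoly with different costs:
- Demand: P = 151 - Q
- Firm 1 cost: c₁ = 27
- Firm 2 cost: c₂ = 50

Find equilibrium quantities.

q₁* = 49.0, q₂* = 26.0

Work:
Reaction: q₁ = (151 - 27 - q₂)/2
Reaction: q₂ = (151 - 50 - q₁)/2
Solve simultaneously:
q₁* = (151 - 2×27 + 50)/3 = 49.0
q₂* = (151 - 2×50 + 27)/3 = 26.0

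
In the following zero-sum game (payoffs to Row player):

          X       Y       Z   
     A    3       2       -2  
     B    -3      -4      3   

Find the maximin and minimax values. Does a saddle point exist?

Maximin = -2, Minimax = 2, Saddle: False

Work:
Row minimums: [-2, -4] → maximin = -2
Column maximums: [3, 2, 3] → minimax = 2
No saddle point (maximin ≠ minimax). Mixed strategy needed.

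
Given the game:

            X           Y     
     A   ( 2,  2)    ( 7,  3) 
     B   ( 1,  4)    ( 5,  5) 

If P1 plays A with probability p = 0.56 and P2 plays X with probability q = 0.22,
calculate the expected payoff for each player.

E[P1] = 5.1168, E[P2] = 3.66

Work:
E[P1] = p·q·π₁(A,X) + p·(1-q)·π₁(A,Y) + (1-p)·q·π₁(B,X) + (1-p)·(1-q)·π₁(B,Y)
= 0.56·0.22·2 + 0.56·0.78·7 + 0.44·0.22·1 + 0.44·0.78·5
= 5.1168

E[P2] = 3.66 (similar calculation)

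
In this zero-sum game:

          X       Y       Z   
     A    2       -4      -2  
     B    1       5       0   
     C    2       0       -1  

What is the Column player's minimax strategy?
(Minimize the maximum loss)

Column should play Z, value = 0

Work:
Column player minimizes Row's maximum payoff:
Column X: max payoff to Row = 2
Column Y: max payoff to Row = 5
Column Z: max payoff to Row = 0
Minimum is 0, achieved by column Z.
Minimax strategy: Z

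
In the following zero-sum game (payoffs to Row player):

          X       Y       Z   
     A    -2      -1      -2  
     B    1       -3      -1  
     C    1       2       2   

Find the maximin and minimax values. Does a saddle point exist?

Maximin = 1, Minimax = 1, Saddle: True

Work:
Row minimums: [-2, -3, 1] → maximin = 1
Column maximums: [1, 2, 2] → minimax = 1
Saddle point exists! Game value = 1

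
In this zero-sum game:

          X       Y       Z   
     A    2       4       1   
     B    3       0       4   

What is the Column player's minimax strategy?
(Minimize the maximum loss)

Column should play X, value = 3

Work:
Column player minimizes Row's maximum payoff:
Column X: max payoff to Row = 3
Column Y: max payoff to Row = 4
Column Z: max payoff to Row = 4
Minimum is 3, achieved by column X.
Minimax strategy: X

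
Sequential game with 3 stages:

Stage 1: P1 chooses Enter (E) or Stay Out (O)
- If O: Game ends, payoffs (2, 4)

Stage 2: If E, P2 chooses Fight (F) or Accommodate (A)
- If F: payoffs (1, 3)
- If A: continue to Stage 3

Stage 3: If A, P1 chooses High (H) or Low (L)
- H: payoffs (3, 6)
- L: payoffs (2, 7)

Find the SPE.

SPE: (E, A, H); Outcome (3, 6)

Work:
Stage 3: P1 chooses H (3 vs 2)
Stage 2: P2: F->3, A->6 (anticipating H). Choose A
Stage 1: P1: O->2, E->3 (anticipating A, H). Choose E
SPE path: E -> A -> H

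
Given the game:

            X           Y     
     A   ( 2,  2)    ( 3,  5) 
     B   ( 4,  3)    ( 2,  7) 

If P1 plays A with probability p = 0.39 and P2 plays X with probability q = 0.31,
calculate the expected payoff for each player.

E[P1] = 2.6473, E[P2] = 5.1009

Work:
E[P1] = p·q·π₁(A,X) + p·(1-q)·π₁(A,Y) + (1-p)·q·π₁(B,X) + (1-p)·(1-q)·π₁(B,Y)
= 0.39·0.31·2 + 0.39·0.69·3 + 0.61·0.31·4 + 0.61·0.69·2
= 2.6473

E[P2] = 5.1009 (similar calculation)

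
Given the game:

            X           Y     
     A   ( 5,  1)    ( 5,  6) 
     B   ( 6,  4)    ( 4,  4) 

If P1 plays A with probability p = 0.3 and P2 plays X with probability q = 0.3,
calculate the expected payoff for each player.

E[P1] = 4.72, E[P2] = 4.15

Work:
E[P1] = p·q·π₁(A,X) + p·(1-q)·π₁(A,Y) + (1-p)·q·π₁(B,X) + (1-p)·(1-q)·π₁(B,Y)
= 0.3·0.3·5 + 0.3·0.7·5 + 0.7·0.3·6 + 0.7·0.7·4
= 4.72

E[P2] = 4.15 (similar calculation)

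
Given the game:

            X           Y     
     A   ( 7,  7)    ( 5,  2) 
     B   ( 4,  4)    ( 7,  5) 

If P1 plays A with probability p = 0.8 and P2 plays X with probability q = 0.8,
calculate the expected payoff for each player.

E[P1] = 6.2, E[P2] = 5.64

Work:
E[P1] = p·q·π₁(A,X) + p·(1-q)·π₁(A,Y) + (1-p)·q·π₁(B,X) + (1-p)·(1-q)·π₁(B,Y)
= 0.8·0.8·7 + 0.8·0.2·5 + 0.2·0.8·4 + 0.2·0.2·7
= 6.2

E[P2] = 5.64 (similar calculation)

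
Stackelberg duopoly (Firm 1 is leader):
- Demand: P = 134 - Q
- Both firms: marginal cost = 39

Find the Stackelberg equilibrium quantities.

q₁* (leader) = 47.5, q₂* (follower) = 23.75

Work:
Follower's reaction: q₂ = (a - c - q₁)/2
Leader substitutes: π₁ = q₁·(a - q₁ - (a-c-q₁)/2 - c)
FOC: q₁* = (134 - 39)/2 = 47.50
Then: q₂* = (134 - 39 - 47.5)/2 = 23.75
Leader has first-mover advantage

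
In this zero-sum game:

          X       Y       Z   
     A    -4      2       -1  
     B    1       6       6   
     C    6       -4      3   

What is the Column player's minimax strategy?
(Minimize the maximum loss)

Column should play X or Y or Z (all achieve the minimum), value = 6

Work:
Column player minimizes Row's maximum payoff:
Column X: max payoff to Row = 6
Column Y: max payoff to Row = 6
Column Z: max payoff to Row = 6
Minimum is 6, achieved by columns X, Y, Z (tied).
Each of X or Y or Z is a minimax strategy.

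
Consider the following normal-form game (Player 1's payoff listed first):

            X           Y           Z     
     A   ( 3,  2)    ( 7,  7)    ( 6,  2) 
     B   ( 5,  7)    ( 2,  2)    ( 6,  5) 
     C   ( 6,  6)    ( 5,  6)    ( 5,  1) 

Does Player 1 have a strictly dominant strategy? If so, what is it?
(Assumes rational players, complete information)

No strictly dominant strategy exists for Player 1

Work:
A strategy strictly dominates another if it gives a strictly higher payoff against every opponent action. Compare each pair of P1's strategies column-by-column:
  A vs B: [3 vs 5, 7 vs 2, 6 vs 6] → A does not strictly dominate B (column X: 3 ≤ 5)
  A vs C: [3 vs 6, 7 vs 5, 6 vs 5] → A does not strictly dominate C (column X: 3 ≤ 6)
  B vs A: [5 vs 3, 2 vs 7, 6 vs 6] → B does not strictly dominate A (column Y: 2 ≤ 7)
  B vs C: [5 vs 6, 2 vs 5, 6 vs 5] → B does not strictly dominate C (column X: 5 ≤ 6)
  C vs A: [6 vs 3, 5 vs 7, 5 vs 6] → C does not strictly dominate A (column Y: 5 ≤ 7)
  C vs B: [6 vs 5, 5 vs 2, 5 vs 6] → C does not strictly dominate B (column Z: 5 ≤ 6)
No single strategy strictly dominates all others → no strictly dominant strategy.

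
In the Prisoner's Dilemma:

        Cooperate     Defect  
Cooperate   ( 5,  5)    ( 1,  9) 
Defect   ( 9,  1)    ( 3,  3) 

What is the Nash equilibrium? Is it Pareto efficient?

(Defect, Defect) is NE; not Pareto efficient

Work:
Defect dominates Cooperate for both players:
If P2 cooperates: Defect (9) > Cooperate (5)
If P2 defects: Defect (3) > Cooperate (1)
NE: (Defect, Defect) with payoff (3, 3)
But (Cooperate, Cooperate) = (5, 5) Pareto dominates (3, 3)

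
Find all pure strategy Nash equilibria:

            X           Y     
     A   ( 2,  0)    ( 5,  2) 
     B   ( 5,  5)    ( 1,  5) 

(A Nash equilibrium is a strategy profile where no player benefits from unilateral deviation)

Nash equilibrium: (A, Y), (B, X)

Work:
Best responses:
  P1 vs X: payoffs [2, 5] → best response B (payoff 5)
  P1 vs Y: payoffs [5, 1] → best response A (payoff 5)
  P2 vs A: payoffs [0, 2] → best response Y (payoff 2)
  P2 vs B: payoffs [5, 5] → best response X/Y (payoff 5)
Mutual best responses: (A,Y), (B,X) → Nash equilibria.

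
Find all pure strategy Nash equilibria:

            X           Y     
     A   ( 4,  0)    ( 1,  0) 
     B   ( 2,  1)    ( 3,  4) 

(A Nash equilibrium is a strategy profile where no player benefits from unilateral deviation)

Nash equilibrium: (A, X), (B, Y)

Work:
Best responses:
  P1 vs X: payoffs [4, 2] → best response A (payoff 4)
  P1 vs Y: payoffs [1, 3] → best response B (payoff 3)
  P2 vs A: payoffs [0, 0] → best response X/Y (payoff 0)
  P2 vs B: payoffs [1, 4] → best response Y (payoff 4)
Mutual best responses: (A,X), (B,Y) → Nash equilibria.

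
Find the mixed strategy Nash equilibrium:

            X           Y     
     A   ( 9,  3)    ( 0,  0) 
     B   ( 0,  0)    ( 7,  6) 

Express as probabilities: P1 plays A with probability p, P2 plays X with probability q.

p = 0.6667, q = 0.4375

Work:
Find probabilities that make opponent indifferent:
P2 chooses q to make P1 indifferent between A and B
P1 chooses p to make P2 indifferent between X and Y
Mixed NE: P1 plays (A: 0.6667, B: 0.3333), P2 plays (X: 0.4375, Y: 0.5625)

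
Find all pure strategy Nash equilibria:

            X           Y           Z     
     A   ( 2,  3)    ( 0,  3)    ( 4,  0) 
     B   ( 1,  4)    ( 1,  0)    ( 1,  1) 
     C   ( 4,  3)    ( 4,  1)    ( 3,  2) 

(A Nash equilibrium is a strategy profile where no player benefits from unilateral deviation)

Nash equilibrium: (C, X)

Work:
Best responses:
  P1 vs X: payoffs [2, 1, 4] → best response C (payoff 4)
  P1 vs Y: payoffs [0, 1, 4] → best response C (payoff 4)
  P1 vs Z: payoffs [4, 1, 3] → best response A (payoff 4)
  P2 vs A: payoffs [3, 3, 0] → best response X/Y (payoff 3)
  P2 vs B: payoffs [4, 0, 1] → best response X (payoff 4)
  P2 vs C: payoffs [3, 1, 2] → best response X (payoff 3)
Mutual best responses: (C,X) → Nash equilibria.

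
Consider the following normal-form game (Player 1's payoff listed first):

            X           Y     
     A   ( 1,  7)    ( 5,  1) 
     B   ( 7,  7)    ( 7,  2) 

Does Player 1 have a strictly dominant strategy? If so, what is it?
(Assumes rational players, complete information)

Yes, Player 1's strictly dominant strategy is B

Work:
A strategy strictly dominates another if it gives a strictly higher payoff against every opponent action. Compare each pair of P1's strategies column-by-column:
  A vs B: [1 vs 7, 5 vs 7] → A does not strictly dominate B (column X: 1 ≤ 7)
  B vs A: [7 vs 1, 7 vs 5] → B strictly dominates A
B strictly dominates every other strategy → strictly dominant.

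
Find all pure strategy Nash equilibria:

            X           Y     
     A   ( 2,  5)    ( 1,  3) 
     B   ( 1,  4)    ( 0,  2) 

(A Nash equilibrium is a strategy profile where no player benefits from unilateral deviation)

Nash equilibrium: (A, X)

Work:
Best responses:
  P1 vs X: payoffs [2, 1] → best response A (payoff 2)
  P1 vs Y: payoffs [1, 0] → best response A (payoff 1)
  P2 vs A: payoffs [5, 3] → best response X (payoff 5)
  P2 vs B: payoffs [4, 2] → best response X (payoff 4)
Mutual best responses: (A,X) → Nash equilibria.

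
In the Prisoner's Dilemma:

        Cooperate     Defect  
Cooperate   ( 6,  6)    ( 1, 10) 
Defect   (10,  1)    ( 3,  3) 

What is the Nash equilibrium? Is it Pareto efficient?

(Defect, Defect) is NE; not Pareto efficient

Work:
Defect dominates Cooperate for both players:
If P2 cooperates: Defect (10) > Cooperate (6)
If P2 defects: Defect (3) > Cooperate (1)
NE: (Defect, Defect) with payoff (3, 3)
But (Cooperate, Cooperate) = (6, 6) Pareto dominates (3, 3)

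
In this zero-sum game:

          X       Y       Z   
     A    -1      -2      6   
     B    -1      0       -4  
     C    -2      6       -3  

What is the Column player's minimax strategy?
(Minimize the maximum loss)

Column should play X, value = -1

Work:
Column player minimizes Row's maximum payoff:
Column X: max payoff to Row = -1
Column Y: max payoff to Row = 6
Column Z: max payoff to Row = 6
Minimum is -1, achieved by column X.
Minimax strategy: X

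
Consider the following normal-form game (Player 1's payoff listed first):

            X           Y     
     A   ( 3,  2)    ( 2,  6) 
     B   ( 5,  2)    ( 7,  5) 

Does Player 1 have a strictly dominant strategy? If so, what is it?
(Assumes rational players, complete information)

Yes, Player 1's strictly dominant strategy is B

Work:
A strategy strictly dominates another if it gives a strictly higher payoff against every opponent action. Compare each pair of P1's strategies column-by-column:
  A vs B: [3 vs 5, 2 vs 7] → A does not strictly dominate B (column X: 3 ≤ 5)
  B vs A: [5 vs 3, 7 vs 2] → B strictly dominates A
B strictly dominates every other strategy → strictly dominant.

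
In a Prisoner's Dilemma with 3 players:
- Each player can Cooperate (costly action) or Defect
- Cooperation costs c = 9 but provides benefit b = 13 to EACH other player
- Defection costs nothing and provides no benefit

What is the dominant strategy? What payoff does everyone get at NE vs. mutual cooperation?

Dominant: Defect; NE payoff = 0; Coop payoff = 17

Work:
Defect dominates (saves cost c = 9, benefit to others is external)
NE: All defect → everyone gets 0
If all cooperate: each receives (2)×13 - 9 = 17
Social dilemma: 17 > 0 but NE gives 0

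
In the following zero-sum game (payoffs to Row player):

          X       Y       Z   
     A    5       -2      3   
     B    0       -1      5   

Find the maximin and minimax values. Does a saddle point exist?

Maximin = -1, Minimax = -1, Saddle: True

Work:
Row minimums: [-2, -1] → maximin = -1
Column maximums: [5, -1, 5] → minimax = -1
Saddle point exists! Game value = -1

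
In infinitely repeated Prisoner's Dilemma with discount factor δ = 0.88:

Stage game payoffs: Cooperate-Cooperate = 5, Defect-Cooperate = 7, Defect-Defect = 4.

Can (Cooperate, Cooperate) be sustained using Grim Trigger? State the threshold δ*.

δ* = 0.6667; since δ = 0.88 ≥ 0.6667, cooperation can be sustained

Work:
For Grim Trigger:
Cooperate forever: 5/(1-δ)
Defect then punished: 7 + 4·δ/(1-δ)
Need: 5/(1-δ) ≥ 7 + 4·δ/(1-δ)
Solving: δ ≥ (T-R)/(T-P) = (7-5)/(7-4) = 0.6667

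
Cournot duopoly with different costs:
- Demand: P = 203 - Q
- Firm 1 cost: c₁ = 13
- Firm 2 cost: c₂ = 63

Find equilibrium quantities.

q₁* = 80.0, q₂* = 30.0

Work:
Reaction: q₁ = (203 - 13 - q₂)/2
Reaction: q₂ = (203 - 63 - q₁)/2
Solve simultaneously:
q₁* = (203 - 2×13 + 63)/3 = 80.0
q₂* = (203 - 2×63 + 13)/3 = 30.0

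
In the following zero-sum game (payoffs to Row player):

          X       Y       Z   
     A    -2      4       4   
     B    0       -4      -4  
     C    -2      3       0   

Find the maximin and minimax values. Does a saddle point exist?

Maximin = -2, Minimax = 0, Saddle: False

Work:
Row minimums: [-2, -4, -2] → maximin = -2
Column maximums: [0, 4, 4] → minimax = 0
No saddle point (maximin ≠ minimax). Mixed strategy needed.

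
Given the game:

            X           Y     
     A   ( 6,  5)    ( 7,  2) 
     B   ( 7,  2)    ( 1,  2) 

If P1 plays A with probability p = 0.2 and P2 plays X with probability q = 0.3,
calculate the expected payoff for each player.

E[P1] = 3.58, E[P2] = 2.18

Work:
E[P1] = p·q·π₁(A,X) + p·(1-q)·π₁(A,Y) + (1-p)·q·π₁(B,X) + (1-p)·(1-q)·π₁(B,Y)
= 0.2·0.3·6 + 0.2·0.7·7 + 0.8·0.3·7 + 0.8·0.7·1
= 3.58

E[P2] = 2.18 (similar calculation)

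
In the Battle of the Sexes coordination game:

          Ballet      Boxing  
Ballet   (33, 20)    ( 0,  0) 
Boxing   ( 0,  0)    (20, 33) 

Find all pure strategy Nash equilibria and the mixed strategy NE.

Pure NE: (Ballet, Ballet) and (Boxing, Boxing); Mixed NE: p = 0.6226, q = 0.3774

Work:
Check pure NE:
(Ballet, Ballet): (33, 20) - no unilateral deviation beneficial
(Boxing, Boxing): (20, 33) - no unilateral deviation beneficial
Mixed NE: P1 plays Ballet with p = 0.6226, P2 plays Ballet with q = 0.3774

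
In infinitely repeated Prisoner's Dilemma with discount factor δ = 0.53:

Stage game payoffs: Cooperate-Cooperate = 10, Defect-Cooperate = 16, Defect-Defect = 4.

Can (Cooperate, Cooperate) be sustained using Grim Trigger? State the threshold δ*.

δ* = 0.5; since δ = 0.53 ≥ 0.5, cooperation can be sustained

Work:
For Grim Trigger:
Cooperate forever: 10/(1-δ)
Defect then punished: 16 + 4·δ/(1-δ)
Need: 10/(1-δ) ≥ 16 + 4·δ/(1-δ)
Solving: δ ≥ (T-R)/(T-P) = (16-10)/(16-4) = 0.5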